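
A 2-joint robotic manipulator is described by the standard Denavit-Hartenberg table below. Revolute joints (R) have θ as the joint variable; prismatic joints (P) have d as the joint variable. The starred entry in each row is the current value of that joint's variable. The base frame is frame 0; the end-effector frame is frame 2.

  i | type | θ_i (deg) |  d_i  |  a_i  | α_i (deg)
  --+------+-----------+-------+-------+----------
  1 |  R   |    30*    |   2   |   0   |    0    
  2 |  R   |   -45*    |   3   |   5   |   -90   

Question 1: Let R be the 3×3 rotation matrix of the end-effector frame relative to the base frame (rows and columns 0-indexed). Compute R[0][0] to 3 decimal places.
End-effector x-axis (col 0 of R) = (0.9659,-0.2588,0.0000)
R[0][0] = 0.9659

0.966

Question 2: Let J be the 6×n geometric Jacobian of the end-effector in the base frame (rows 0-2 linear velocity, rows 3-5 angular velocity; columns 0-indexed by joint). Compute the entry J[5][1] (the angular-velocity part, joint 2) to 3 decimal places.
1.000

axis z_1 = (0.0000,0.0000,1.0000); lever o_n−o_1 = (4.8296,-1.2941,3.0000)
cross product → J_v[:, 1] = (1.2941,4.8296,-0.0000)
J_ω[:, 1] = z_1
entry J[5][1] = 1.0000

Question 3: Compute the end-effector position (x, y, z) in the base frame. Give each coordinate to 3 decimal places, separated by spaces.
after link 1: o_1 = (0.0000, 0.0000, 2.0000)
after link 2: o_2 = (4.8296, -1.2941, 5.0000)

4.830 -1.294 5.000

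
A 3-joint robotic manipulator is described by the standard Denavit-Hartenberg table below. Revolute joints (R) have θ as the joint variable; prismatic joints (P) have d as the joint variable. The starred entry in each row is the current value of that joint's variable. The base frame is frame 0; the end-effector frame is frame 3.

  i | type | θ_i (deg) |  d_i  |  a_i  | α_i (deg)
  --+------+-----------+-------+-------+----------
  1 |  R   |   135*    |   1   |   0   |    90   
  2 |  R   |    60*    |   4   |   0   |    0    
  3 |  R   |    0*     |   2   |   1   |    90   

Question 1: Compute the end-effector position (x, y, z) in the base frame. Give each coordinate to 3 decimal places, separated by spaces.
after link 1: o_1 = (0.0000, 0.0000, 1.0000)
after link 2: o_2 = (2.8284, 2.8284, 1.0000)
after link 3: o_3 = (3.8891, 4.5962, 1.8660)

3.889 4.596 1.866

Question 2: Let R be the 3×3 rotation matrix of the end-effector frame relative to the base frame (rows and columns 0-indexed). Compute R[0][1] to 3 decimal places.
0.707

End-effector y-axis (col 1 of R) = (0.7071,0.7071,0.0000)
R[0][1] = 0.7071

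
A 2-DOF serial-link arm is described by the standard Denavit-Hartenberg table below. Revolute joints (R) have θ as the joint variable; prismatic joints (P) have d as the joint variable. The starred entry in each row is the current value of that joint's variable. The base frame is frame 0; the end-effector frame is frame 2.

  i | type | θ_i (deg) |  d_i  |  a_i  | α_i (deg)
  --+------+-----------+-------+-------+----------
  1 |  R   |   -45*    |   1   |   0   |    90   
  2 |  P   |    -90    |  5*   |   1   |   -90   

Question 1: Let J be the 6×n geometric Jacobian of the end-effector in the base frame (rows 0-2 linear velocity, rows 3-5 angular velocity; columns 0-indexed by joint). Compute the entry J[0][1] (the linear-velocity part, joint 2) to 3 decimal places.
-0.707

prismatic axis z_1 = (-0.7071,-0.7071,0.0000)
J_v[:, 1] = z_1; J_ω[:, 1] = (0,0,0)
entry J[0][1] = -0.7071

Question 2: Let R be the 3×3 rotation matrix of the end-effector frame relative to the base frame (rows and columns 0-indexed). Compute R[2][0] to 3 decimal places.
-1.000

End-effector x-axis (col 0 of R) = (0.0000,-0.0000,-1.0000)
R[2][0] = -1.0000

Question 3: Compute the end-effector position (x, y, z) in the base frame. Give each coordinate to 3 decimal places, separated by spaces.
after link 1: o_1 = (0.0000, 0.0000, 1.0000)
after link 2: o_2 = (-3.5355, -3.5355, 0.0000)

-3.536 -3.536 0.000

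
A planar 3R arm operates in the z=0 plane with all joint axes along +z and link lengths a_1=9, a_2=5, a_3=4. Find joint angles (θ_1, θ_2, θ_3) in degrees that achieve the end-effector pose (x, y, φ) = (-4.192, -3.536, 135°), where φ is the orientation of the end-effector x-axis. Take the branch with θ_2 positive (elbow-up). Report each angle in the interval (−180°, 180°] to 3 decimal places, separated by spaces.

wrist centre = target − a_3·(cos φ, sin φ) = (-1.3636, -6.3644)
cos θ_2 = (42.3653−9²−5²)/(2·9·5) = -0.7071; θ_2 = 134.9956° (elbow-up)
β = atan2(-6.3644,-1.3636) = -102.0928°; ψ = atan2(3.5358,5.4647) = 32.9038°
θ_1 = β − ψ = -134.9965°
θ_3 = φ − θ_1 − θ_2 = 135.0009° (wrapped to (-180°,180°])

-134.997 134.996 135.001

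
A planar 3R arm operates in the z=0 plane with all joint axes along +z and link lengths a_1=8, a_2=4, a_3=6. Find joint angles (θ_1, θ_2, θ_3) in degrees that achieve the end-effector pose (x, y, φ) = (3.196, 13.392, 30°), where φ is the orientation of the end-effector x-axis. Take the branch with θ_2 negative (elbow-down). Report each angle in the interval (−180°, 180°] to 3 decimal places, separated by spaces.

wrist centre = target − a_3·(cos φ, sin φ) = (-2.0002, 10.3920)
cos θ_2 = (111.9943−8²−4²)/(2·8·4) = 0.4999; θ_2 = -60.0059° (elbow-down)
β = atan2(10.3920,-2.0002) = 100.8945°; ψ = atan2(-3.4643,9.9996) = -19.1083°
θ_1 = β − ψ = 120.0028°
θ_3 = φ − θ_1 − θ_2 = -29.9969° (wrapped to (-180°,180°])

120.003 -60.006 -29.997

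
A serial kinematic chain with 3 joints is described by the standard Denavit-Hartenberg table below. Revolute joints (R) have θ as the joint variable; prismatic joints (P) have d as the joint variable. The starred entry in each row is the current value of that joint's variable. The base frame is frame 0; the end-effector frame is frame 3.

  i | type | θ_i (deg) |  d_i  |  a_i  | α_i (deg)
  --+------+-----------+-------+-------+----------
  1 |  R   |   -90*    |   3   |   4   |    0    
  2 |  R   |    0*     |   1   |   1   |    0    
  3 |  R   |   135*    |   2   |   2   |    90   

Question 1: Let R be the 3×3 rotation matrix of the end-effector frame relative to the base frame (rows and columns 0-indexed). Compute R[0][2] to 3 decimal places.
End-effector z-axis (col 2 of R) = (0.7071,-0.7071,0.0000)
R[0][2] = 0.7071

0.707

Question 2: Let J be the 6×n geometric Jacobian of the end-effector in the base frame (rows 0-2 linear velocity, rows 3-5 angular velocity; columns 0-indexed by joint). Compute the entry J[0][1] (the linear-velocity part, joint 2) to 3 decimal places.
-0.414

axis z_1 = (0.0000,0.0000,1.0000); lever o_n−o_1 = (1.4142,0.4142,3.0000)
cross product → J_v[:, 1] = (-0.4142,1.4142,0.0000)
J_ω[:, 1] = z_1
entry J[0][1] = -0.4142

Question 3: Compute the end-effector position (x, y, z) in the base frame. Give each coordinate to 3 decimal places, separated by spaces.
1.414 -3.586 6.000

after link 1: o_1 = (0.0000, -4.0000, 3.0000)
after link 2: o_2 = (0.0000, -5.0000, 4.0000)
after link 3: o_3 = (1.4142, -3.5858, 6.0000)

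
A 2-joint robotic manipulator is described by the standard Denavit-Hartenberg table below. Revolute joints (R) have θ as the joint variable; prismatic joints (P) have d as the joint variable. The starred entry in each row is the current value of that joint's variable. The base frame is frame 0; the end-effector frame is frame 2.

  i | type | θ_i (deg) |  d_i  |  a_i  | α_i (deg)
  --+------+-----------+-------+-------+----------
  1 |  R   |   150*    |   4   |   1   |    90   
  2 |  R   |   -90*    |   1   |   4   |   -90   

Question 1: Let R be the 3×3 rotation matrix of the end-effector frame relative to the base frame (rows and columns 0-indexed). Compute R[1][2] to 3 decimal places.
End-effector z-axis (col 2 of R) = (-0.8660,0.5000,0.0000)
R[1][2] = 0.5000

0.500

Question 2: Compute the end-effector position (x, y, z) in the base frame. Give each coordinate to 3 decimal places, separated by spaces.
after link 1: o_1 = (-0.8660, 0.5000, 4.0000)
after link 2: o_2 = (-0.3660, 1.3660, 0.0000)

-0.366 1.366 0.000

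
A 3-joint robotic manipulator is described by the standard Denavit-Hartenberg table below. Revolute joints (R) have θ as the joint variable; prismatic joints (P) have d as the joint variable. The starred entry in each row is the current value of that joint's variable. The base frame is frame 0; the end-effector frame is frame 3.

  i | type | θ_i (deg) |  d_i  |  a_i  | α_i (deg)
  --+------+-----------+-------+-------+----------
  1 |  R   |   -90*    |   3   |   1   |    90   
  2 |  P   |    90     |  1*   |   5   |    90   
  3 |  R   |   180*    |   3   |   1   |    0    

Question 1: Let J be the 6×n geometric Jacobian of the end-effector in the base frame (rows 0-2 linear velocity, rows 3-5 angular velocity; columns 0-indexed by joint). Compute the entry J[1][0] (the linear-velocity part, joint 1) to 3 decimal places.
-1.000

axis z_0 = ẑ; lever o_n−o_0 = (-1.0000,-4.0000,7.0000)
cross product → J_v[:, 0] = (4.0000,-1.0000,0.0000)
J_ω[:, 0] = z_0
entry J[1][0] = -1.0000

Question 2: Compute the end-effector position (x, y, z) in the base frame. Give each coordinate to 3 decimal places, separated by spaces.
after link 1: o_1 = (0.0000, -1.0000, 3.0000)
after link 2: o_2 = (-1.0000, -1.0000, 8.0000)
after link 3: o_3 = (-1.0000, -4.0000, 7.0000)

-1.000 -4.000 7.000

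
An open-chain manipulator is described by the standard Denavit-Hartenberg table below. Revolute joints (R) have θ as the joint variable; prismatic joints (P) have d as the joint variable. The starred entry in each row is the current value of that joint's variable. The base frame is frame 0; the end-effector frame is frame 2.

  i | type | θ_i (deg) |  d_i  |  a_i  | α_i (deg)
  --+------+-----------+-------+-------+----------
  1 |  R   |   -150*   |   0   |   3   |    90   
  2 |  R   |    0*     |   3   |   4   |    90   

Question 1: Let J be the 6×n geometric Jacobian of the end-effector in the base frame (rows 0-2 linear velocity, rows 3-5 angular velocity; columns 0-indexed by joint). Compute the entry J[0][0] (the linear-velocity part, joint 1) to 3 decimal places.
axis z_0 = ẑ; lever o_n−o_0 = (-7.5622,-0.9019,0.0000)
cross product → J_v[:, 0] = (0.9019,-7.5622,0.0000)
J_ω[:, 0] = z_0
entry J[0][0] = 0.9019

0.902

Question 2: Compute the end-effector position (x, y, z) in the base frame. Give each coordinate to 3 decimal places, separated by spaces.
-7.562 -0.902 0.000

after link 1: o_1 = (-2.5981, -1.5000, 0.0000)
after link 2: o_2 = (-7.5622, -0.9019, 0.0000)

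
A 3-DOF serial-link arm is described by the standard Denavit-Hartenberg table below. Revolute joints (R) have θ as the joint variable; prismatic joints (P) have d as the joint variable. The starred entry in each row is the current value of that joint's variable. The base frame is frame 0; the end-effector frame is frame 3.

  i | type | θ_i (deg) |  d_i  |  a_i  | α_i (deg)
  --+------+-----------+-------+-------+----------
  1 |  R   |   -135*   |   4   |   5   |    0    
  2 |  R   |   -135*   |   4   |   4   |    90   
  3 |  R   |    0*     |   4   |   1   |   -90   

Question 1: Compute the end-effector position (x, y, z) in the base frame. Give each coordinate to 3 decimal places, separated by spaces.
0.464 1.464 8.000

after link 1: o_1 = (-3.5355, -3.5355, 4.0000)
after link 2: o_2 = (-3.5355, 0.4645, 8.0000)
after link 3: o_3 = (0.4645, 1.4645, 8.0000)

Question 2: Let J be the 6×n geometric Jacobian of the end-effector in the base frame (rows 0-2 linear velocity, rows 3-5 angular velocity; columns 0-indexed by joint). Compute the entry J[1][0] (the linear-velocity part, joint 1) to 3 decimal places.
0.464

axis z_0 = ẑ; lever o_n−o_0 = (0.4645,1.4645,8.0000)
cross product → J_v[:, 0] = (-1.4645,0.4645,0.0000)
J_ω[:, 0] = z_0
entry J[1][0] = 0.4645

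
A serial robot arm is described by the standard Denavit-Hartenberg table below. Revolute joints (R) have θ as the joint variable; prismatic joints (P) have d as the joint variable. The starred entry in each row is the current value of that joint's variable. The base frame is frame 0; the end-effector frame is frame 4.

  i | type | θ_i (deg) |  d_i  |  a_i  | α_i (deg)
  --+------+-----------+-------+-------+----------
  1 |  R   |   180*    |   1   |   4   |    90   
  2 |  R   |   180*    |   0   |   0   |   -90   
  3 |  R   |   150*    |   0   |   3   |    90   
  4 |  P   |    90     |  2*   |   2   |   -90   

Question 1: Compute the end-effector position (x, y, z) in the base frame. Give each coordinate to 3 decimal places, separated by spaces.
-5.598 -3.232 -1.000

after link 1: o_1 = (-4.0000, 0.0000, 1.0000)
after link 2: o_2 = (-4.0000, 0.0000, 1.0000)
after link 3: o_3 = (-6.5981, -1.5000, 1.0000)
after link 4: o_4 = (-5.5981, -3.2321, -1.0000)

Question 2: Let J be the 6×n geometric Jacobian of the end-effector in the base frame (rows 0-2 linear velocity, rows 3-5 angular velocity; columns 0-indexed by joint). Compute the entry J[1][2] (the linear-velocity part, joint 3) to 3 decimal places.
1.598

axis z_2 = (0.0000,0.0000,-1.0000); lever o_n−o_2 = (-1.5981,-3.2321,-2.0000)
cross product → J_v[:, 2] = (-3.2321,1.5981,-0.0000)
J_ω[:, 2] = z_2
entry J[1][2] = 1.5981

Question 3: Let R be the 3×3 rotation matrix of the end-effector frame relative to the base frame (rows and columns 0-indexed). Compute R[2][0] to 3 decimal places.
-1.000

End-effector x-axis (col 0 of R) = (0.0000,0.0000,-1.0000)
R[2][0] = -1.0000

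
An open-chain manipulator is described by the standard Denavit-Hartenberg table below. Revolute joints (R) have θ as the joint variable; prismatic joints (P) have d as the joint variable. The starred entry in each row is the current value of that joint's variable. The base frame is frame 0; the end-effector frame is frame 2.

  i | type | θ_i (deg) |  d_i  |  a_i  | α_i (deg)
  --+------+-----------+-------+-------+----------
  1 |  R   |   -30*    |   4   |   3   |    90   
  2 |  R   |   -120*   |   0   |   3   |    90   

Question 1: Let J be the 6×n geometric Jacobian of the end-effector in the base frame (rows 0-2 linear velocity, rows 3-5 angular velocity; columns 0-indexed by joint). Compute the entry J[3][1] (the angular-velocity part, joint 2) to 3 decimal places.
-0.500

axis z_1 = (-0.5000,-0.8660,0.0000); lever o_n−o_1 = (-1.2990,0.7500,-2.5981)
cross product → J_v[:, 1] = (2.2500,-1.2990,-1.5000)
J_ω[:, 1] = z_1
entry J[3][1] = -0.5000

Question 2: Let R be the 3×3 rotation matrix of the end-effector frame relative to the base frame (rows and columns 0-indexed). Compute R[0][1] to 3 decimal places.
-0.500

End-effector y-axis (col 1 of R) = (-0.5000,-0.8660,0.0000)
R[0][1] = -0.5000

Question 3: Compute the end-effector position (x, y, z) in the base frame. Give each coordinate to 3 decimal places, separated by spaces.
after link 1: o_1 = (2.5981, -1.5000, 4.0000)
after link 2: o_2 = (1.2990, -0.7500, 1.4019)

1.299 -0.750 1.402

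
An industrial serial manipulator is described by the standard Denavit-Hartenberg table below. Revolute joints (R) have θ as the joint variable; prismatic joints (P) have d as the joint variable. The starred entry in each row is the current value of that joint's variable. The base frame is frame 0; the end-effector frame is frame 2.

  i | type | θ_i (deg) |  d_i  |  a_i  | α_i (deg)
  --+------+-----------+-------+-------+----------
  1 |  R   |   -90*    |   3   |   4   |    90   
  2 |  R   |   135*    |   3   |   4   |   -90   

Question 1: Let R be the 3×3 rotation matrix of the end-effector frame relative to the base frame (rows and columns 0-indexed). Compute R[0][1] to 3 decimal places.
1.000

End-effector y-axis (col 1 of R) = (1.0000,0.0000,-0.0000)
R[0][1] = 1.0000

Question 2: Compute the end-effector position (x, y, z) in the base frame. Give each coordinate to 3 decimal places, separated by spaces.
after link 1: o_1 = (0.0000, -4.0000, 3.0000)
after link 2: o_2 = (-3.0000, -1.1716, 5.8284)

-3.000 -1.172 5.828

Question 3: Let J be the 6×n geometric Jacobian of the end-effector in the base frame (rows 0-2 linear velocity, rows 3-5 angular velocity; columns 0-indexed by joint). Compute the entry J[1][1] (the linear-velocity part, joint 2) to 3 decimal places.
axis z_1 = (-1.0000,-0.0000,0.0000); lever o_n−o_1 = (-3.0000,2.8284,2.8284)
cross product → J_v[:, 1] = (-0.0000,2.8284,-2.8284)
J_ω[:, 1] = z_1
entry J[1][1] = 2.8284

2.828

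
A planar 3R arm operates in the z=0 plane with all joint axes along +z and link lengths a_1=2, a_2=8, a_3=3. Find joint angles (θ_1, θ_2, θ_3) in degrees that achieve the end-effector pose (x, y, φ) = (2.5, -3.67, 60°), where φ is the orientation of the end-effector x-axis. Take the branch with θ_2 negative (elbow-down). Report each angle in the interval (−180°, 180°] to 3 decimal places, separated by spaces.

59.993 -149.994 150.002

wrist centre = target − a_3·(cos φ, sin φ) = (1.0000, -6.2681)
cos θ_2 = (40.2888−2²−8²)/(2·2·8) = -0.8660; θ_2 = -149.9943° (elbow-down)
β = atan2(-6.2681,1.0000) = -80.9355°; ψ = atan2(-4.0007,-4.9278) = -140.9282°
θ_1 = β − ψ = 59.9927°
θ_3 = φ − θ_1 − θ_2 = 150.0016° (wrapped to (-180°,180°])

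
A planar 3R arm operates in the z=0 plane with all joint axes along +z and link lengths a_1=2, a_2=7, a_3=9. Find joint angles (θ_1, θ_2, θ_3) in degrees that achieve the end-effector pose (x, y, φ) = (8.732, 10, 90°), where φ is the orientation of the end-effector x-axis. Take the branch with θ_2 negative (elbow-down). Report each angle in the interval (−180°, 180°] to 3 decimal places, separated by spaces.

30.003 -30.004 90.001

wrist centre = target − a_3·(cos φ, sin φ) = (8.7320, 1.0000)
cos θ_2 = (77.2478−2²−7²)/(2·2·7) = 0.8660; θ_2 = -30.0036° (elbow-down)
β = atan2(1.0000,8.7320) = 6.5331°; ψ = atan2(-3.5004,8.0620) = -23.4698°
θ_1 = β − ψ = 30.0029°
θ_3 = φ − θ_1 − θ_2 = 90.0007° (wrapped to (-180°,180°])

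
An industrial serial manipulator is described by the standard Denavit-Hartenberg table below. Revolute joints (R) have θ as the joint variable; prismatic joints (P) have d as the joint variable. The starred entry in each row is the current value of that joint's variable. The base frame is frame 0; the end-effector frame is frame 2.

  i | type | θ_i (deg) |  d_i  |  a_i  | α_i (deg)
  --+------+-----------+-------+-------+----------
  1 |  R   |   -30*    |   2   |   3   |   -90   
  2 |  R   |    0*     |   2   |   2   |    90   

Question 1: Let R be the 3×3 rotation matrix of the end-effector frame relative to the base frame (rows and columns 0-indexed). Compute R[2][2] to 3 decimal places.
End-effector z-axis (col 2 of R) = (0.0000,0.0000,1.0000)
R[2][2] = 1.0000

1.000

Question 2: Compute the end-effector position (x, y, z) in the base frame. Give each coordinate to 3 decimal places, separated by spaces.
after link 1: o_1 = (2.5981, -1.5000, 2.0000)
after link 2: o_2 = (5.3301, -0.7679, 2.0000)

5.330 -0.768 2.000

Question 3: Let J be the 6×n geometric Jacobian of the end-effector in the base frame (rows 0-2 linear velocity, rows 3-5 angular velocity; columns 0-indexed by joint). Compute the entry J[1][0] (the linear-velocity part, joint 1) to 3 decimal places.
axis z_0 = ẑ; lever o_n−o_0 = (5.3301,-0.7679,2.0000)
cross product → J_v[:, 0] = (0.7679,5.3301,-0.0000)
J_ω[:, 0] = z_0
entry J[1][0] = 5.3301

5.330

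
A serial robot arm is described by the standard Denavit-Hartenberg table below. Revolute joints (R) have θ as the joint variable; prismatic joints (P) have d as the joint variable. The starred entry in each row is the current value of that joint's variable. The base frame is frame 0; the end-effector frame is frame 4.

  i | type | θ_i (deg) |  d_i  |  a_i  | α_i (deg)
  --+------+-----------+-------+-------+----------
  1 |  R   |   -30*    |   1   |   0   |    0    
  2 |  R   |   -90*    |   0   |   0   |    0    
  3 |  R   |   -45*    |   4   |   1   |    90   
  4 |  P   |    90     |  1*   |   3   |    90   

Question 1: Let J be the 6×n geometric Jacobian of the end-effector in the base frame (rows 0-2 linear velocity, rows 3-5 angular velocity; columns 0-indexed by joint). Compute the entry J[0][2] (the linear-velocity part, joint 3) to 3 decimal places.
axis z_2 = (0.0000,0.0000,1.0000); lever o_n−o_2 = (-1.2247,0.7071,7.0000)
cross product → J_v[:, 2] = (-0.7071,-1.2247,0.0000)
J_ω[:, 2] = z_2
entry J[0][2] = -0.7071

-0.707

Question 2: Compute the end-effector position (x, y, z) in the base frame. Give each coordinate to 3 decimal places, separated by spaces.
after link 1: o_1 = (0.0000, 0.0000, 1.0000)
after link 2: o_2 = (0.0000, 0.0000, 1.0000)
after link 3: o_3 = (-0.9659, -0.2588, 5.0000)
after link 4: o_4 = (-1.2247, 0.7071, 8.0000)

-1.225 0.707 8.000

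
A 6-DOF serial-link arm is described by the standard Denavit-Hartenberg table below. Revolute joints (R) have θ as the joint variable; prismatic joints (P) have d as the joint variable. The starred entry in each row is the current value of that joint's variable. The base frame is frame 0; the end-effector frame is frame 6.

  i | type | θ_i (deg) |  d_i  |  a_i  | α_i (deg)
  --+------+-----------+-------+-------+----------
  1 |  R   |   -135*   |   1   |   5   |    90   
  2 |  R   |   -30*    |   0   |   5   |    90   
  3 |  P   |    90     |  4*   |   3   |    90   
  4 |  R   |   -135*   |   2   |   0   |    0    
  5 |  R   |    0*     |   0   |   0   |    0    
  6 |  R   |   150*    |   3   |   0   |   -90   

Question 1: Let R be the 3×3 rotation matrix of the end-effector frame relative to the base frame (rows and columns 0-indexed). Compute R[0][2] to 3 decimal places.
End-effector z-axis (col 2 of R) = (0.5245,0.1585,-0.8365)
R[0][2] = 0.5245

0.525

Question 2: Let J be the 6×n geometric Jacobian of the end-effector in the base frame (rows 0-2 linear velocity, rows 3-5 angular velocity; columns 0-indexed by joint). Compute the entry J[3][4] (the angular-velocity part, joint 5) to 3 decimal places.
-0.612

axis z_4 = (-0.6124,-0.6124,-0.5000); lever o_n−o_4 = (-1.8371,-1.8371,-1.5000)
cross product → J_v[:, 4] = (0.0000,-0.0000,0.0000)
J_ω[:, 4] = z_4
entry J[3][4] = -0.6124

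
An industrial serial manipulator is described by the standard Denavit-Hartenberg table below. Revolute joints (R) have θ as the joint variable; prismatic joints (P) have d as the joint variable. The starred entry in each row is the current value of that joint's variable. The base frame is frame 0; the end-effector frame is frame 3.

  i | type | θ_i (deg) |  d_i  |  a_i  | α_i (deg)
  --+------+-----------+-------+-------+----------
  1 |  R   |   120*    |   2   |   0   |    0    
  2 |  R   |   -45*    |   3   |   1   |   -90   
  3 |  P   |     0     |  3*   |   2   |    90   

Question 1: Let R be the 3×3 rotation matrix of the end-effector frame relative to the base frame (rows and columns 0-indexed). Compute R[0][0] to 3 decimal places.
End-effector x-axis (col 0 of R) = (0.2588,0.9659,0.0000)
R[0][0] = 0.2588

0.259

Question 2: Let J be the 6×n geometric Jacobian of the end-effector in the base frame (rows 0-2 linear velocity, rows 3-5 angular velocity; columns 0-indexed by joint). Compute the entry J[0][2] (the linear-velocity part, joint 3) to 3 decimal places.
prismatic axis z_2 = (-0.9659,0.2588,0.0000)
J_v[:, 2] = z_2; J_ω[:, 2] = (0,0,0)
entry J[0][2] = -0.9659

-0.966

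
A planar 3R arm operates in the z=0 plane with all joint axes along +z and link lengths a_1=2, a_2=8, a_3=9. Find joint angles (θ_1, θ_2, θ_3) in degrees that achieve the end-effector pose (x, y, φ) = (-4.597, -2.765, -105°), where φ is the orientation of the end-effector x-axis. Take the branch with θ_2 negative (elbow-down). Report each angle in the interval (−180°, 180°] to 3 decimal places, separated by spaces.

wrist centre = target − a_3·(cos φ, sin φ) = (-2.2676, 5.9283)
cos θ_2 = (40.2873−2²−8²)/(2·2·8) = -0.8660; θ_2 = -149.9997° (elbow-down)
β = atan2(5.9283,-2.2676) = 110.9322°; ψ = atan2(-4.0000,-4.9282) = -140.9350°
θ_1 = β − ψ = 251.8672°
θ_3 = φ − θ_1 − θ_2 = 153.1325° (wrapped to (-180°,180°])

-108.133 -150.000 153.133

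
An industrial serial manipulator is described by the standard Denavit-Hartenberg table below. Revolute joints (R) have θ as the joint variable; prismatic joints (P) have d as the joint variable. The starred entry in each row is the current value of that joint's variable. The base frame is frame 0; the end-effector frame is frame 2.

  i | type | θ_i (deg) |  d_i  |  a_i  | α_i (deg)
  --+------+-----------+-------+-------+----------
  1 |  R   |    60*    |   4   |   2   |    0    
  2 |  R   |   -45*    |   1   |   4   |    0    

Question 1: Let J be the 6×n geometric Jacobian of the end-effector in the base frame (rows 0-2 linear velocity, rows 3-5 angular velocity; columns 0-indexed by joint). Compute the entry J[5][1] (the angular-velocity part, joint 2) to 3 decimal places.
1.000

axis z_1 = (0.0000,0.0000,1.0000); lever o_n−o_1 = (3.8637,1.0353,1.0000)
cross product → J_v[:, 1] = (-1.0353,3.8637,0.0000)
J_ω[:, 1] = z_1
entry J[5][1] = 1.0000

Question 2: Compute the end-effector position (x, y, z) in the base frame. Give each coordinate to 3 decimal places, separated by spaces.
4.864 2.767 5.000

after link 1: o_1 = (1.0000, 1.7321, 4.0000)
after link 2: o_2 = (4.8637, 2.7673, 5.0000)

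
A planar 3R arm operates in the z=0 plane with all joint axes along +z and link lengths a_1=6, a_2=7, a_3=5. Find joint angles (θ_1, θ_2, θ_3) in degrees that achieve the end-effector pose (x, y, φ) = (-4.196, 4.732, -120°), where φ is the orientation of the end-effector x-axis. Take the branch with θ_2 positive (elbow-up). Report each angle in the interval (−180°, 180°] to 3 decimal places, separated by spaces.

wrist centre = target − a_3·(cos φ, sin φ) = (-1.6960, 9.0621)
cos θ_2 = (84.9986−6²−7²)/(2·6·7) = -0.0000; θ_2 = 90.0010° (elbow-up)
β = atan2(9.0621,-1.6960) = 100.6004°; ψ = atan2(7.0000,5.9999) = 49.3993°
θ_1 = β − ψ = 51.2012°
θ_3 = φ − θ_1 − θ_2 = 98.7979° (wrapped to (-180°,180°])

51.201 90.001 98.798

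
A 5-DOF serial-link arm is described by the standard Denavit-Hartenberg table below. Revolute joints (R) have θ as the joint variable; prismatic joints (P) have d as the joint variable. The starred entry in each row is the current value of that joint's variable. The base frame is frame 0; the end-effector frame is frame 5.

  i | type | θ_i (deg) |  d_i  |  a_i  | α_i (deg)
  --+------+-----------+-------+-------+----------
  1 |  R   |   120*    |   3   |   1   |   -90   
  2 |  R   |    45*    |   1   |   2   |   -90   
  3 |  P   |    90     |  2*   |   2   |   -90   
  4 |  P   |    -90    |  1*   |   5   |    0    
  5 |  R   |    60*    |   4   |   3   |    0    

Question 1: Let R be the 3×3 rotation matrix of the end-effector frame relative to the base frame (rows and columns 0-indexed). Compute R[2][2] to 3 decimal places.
0.707

End-effector z-axis (col 2 of R) = (0.3536,-0.6124,0.7071)
R[2][2] = 0.7071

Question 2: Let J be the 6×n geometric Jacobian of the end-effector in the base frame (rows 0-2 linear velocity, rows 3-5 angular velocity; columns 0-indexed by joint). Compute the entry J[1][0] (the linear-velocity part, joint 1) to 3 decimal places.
axis z_0 = ẑ; lever o_n−o_0 = (6.6819,-4.3772,-0.8891)
cross product → J_v[:, 0] = (4.3772,6.6819,-0.0000)
J_ω[:, 0] = z_0
entry J[1][0] = 6.6819

6.682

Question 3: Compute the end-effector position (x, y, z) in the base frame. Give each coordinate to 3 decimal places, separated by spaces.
after link 1: o_1 = (-0.5000, 0.8660, 3.0000)
after link 2: o_2 = (-2.0731, 1.5908, 1.5858)
after link 3: o_3 = (0.3660, 1.3660, 0.1716)
after link 4: o_4 = (2.4873, -2.3082, -2.6569)
after link 5: o_5 = (6.6819, -4.3772, -0.8891)

6.682 -4.377 -0.889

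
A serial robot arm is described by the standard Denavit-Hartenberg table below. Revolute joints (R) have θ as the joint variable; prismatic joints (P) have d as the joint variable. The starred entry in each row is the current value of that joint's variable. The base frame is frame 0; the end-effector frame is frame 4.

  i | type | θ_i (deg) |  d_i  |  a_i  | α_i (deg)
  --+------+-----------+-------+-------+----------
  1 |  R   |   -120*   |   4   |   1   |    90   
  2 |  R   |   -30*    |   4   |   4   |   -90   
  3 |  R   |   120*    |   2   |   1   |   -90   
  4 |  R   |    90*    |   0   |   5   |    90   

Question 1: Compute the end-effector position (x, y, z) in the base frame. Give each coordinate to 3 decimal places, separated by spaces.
-3.980 -0.625 -0.348

after link 1: o_1 = (-0.5000, -0.8660, 4.0000)
after link 2: o_2 = (-5.6962, -1.8660, 2.0000)
after link 3: o_3 = (-5.2296, -2.7901, 3.9821)
after link 4: o_4 = (-3.9796, -0.6250, -0.3481)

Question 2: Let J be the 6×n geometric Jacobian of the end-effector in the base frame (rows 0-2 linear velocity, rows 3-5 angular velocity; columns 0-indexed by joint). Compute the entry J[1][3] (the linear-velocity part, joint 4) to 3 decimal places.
0.290

axis z_3 = (-0.0580,0.8995,0.4330); lever o_n−o_3 = (1.2500,2.1651,-4.3301)
cross product → J_v[:, 3] = (-4.8325,0.2901,-1.2500)
J_ω[:, 3] = z_3
entry J[1][3] = 0.2901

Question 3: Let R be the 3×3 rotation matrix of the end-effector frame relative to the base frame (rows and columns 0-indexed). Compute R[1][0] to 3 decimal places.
0.433

End-effector x-axis (col 0 of R) = (0.2500,0.4330,-0.8660)
R[1][0] = 0.4330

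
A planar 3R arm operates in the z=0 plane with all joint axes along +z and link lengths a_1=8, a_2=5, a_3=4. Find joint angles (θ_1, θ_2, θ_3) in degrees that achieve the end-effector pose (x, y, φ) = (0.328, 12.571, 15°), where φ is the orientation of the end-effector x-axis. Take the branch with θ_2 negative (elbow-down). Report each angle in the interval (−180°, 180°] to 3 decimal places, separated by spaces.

124.078 -44.994 -64.084

wrist centre = target − a_3·(cos φ, sin φ) = (-3.5357, 11.5357)
cos θ_2 = (145.5741−8²−5²)/(2·8·5) = 0.7072; θ_2 = -44.9943° (elbow-down)
β = atan2(11.5357,-3.5357) = 107.0403°; ψ = atan2(-3.5352,11.5359) = -17.0377°
θ_1 = β − ψ = 124.0781°
θ_3 = φ − θ_1 − θ_2 = -64.0837° (wrapped to (-180°,180°])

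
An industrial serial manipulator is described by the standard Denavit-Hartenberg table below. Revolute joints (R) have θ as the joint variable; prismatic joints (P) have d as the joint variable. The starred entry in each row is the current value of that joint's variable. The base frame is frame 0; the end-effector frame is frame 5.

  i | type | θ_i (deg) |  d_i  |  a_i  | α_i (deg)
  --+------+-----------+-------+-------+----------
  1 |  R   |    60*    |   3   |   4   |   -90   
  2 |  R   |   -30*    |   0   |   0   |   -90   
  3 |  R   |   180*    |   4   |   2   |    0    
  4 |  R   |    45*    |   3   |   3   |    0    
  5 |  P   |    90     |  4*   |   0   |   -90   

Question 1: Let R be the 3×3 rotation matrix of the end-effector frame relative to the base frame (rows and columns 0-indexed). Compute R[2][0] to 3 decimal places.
End-effector x-axis (col 0 of R) = (-0.3062,0.8839,0.3536)
R[2][0] = 0.3536

0.354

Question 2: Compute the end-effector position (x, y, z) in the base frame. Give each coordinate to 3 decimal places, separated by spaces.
after link 1: o_1 = (2.0000, 3.4641, 3.0000)
after link 2: o_2 = (2.0000, 3.4641, 3.0000)
after link 3: o_3 = (2.1340, 3.6962, -1.4641)
after link 4: o_4 = (0.1283, 4.4649, -5.1228)
after link 5: o_5 = (1.1283, 6.1969, -8.5869)

1.128 6.197 -8.587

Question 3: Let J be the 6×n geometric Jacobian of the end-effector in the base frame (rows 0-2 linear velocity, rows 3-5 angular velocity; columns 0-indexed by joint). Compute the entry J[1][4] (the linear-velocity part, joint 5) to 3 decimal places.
0.433

prismatic axis z_4 = (0.2500,0.4330,-0.8660)
J_v[:, 4] = z_4; J_ω[:, 4] = (0,0,0)
entry J[1][4] = 0.4330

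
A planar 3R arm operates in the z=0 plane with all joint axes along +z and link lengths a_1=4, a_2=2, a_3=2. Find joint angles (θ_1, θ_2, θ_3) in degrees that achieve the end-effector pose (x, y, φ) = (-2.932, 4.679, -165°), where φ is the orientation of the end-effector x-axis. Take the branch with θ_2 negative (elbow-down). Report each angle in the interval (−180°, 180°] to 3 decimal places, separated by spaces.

wrist centre = target − a_3·(cos φ, sin φ) = (-1.0001, 5.1966)
cos θ_2 = (28.0053−4²−2²)/(2·4·2) = 0.5003; θ_2 = -59.9779° (elbow-down)
β = atan2(5.1966,-1.0001) = 100.8940°; ψ = atan2(-1.7317,5.0007) = -19.1003°
θ_1 = β − ψ = 119.9943°
θ_3 = φ − θ_1 − θ_2 = 134.9836° (wrapped to (-180°,180°])

119.994 -59.978 134.984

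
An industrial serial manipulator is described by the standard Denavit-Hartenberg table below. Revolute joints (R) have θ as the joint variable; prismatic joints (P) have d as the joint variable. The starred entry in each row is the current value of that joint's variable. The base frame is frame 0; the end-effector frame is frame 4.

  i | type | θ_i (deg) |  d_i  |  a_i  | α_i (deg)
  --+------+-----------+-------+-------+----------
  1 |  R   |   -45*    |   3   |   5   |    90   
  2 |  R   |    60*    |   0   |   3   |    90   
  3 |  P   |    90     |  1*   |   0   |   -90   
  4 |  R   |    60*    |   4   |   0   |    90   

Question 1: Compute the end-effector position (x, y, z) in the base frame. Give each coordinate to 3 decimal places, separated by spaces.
after link 1: o_1 = (3.5355, -3.5355, 3.0000)
after link 2: o_2 = (4.5962, -4.5962, 5.5981)
after link 3: o_3 = (5.2086, -5.2086, 5.0981)
after link 4: o_4 = (3.7944, -3.7944, 1.6340)

3.794 -3.794 1.634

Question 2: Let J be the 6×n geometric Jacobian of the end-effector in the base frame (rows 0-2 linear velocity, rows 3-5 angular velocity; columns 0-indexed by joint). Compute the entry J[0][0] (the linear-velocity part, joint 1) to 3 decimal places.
3.794

axis z_0 = ẑ; lever o_n−o_0 = (3.7944,-3.7944,1.6340)
cross product → J_v[:, 0] = (3.7944,3.7944,-0.0000)
J_ω[:, 0] = z_0
entry J[0][0] = 3.7944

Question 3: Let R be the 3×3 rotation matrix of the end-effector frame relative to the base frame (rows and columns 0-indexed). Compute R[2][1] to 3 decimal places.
-0.866

End-effector y-axis (col 1 of R) = (-0.3536,0.3536,-0.8660)
R[2][1] = -0.8660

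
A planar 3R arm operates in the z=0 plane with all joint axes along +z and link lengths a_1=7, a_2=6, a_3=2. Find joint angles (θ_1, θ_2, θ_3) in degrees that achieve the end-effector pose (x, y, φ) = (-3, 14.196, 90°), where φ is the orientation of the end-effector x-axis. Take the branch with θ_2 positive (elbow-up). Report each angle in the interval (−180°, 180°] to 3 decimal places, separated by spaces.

wrist centre = target − a_3·(cos φ, sin φ) = (-3.0000, 12.1960)
cos θ_2 = (157.7424−7²−6²)/(2·7·6) = 0.8660; θ_2 = 30.0051° (elbow-up)
β = atan2(12.1960,-3.0000) = 103.8194°; ψ = atan2(3.0005,12.1959) = 13.8215°
θ_1 = β − ψ = 89.9978°
θ_3 = φ − θ_1 − θ_2 = -30.0029° (wrapped to (-180°,180°])

89.998 30.005 -30.003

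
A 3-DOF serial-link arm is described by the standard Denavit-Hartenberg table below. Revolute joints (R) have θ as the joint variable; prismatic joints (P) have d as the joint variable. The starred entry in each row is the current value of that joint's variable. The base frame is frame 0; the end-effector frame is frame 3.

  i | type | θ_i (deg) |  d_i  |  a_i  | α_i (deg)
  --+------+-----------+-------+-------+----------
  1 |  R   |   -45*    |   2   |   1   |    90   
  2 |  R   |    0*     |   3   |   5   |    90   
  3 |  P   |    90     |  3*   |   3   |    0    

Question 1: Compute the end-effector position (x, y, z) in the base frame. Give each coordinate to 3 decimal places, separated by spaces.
0.000 -8.485 -1.000

after link 1: o_1 = (0.7071, -0.7071, 2.0000)
after link 2: o_2 = (2.1213, -6.3640, 2.0000)
after link 3: o_3 = (0.0000, -8.4853, -1.0000)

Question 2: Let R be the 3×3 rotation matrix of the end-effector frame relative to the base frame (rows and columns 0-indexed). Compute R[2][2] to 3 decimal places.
End-effector z-axis (col 2 of R) = (-0.0000,-0.0000,-1.0000)
R[2][2] = -1.0000

-1.000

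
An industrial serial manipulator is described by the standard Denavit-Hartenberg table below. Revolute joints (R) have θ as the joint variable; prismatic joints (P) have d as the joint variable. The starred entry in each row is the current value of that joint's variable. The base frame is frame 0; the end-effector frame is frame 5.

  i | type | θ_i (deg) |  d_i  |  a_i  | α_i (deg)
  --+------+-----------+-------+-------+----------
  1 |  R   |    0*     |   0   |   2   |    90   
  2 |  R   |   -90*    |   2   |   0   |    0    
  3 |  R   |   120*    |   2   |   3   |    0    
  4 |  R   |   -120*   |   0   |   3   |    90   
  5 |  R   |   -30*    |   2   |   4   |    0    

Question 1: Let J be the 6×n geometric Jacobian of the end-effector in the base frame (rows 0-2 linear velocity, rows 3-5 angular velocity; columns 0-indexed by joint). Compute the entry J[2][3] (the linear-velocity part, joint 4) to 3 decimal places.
-2.000

axis z_3 = (0.0000,-1.0000,0.0000); lever o_n−o_3 = (-2.0000,2.0000,-6.4641)
cross product → J_v[:, 3] = (6.4641,-0.0000,-2.0000)
J_ω[:, 3] = z_3
entry J[2][3] = -2.0000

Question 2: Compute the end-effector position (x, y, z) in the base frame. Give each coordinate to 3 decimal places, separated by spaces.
after link 1: o_1 = (2.0000, 0.0000, 0.0000)
after link 2: o_2 = (2.0000, -2.0000, 0.0000)
after link 3: o_3 = (4.5981, -4.0000, 1.5000)
after link 4: o_4 = (4.5981, -4.0000, -1.5000)
after link 5: o_5 = (2.5981, -2.0000, -4.9641)

2.598 -2.000 -4.964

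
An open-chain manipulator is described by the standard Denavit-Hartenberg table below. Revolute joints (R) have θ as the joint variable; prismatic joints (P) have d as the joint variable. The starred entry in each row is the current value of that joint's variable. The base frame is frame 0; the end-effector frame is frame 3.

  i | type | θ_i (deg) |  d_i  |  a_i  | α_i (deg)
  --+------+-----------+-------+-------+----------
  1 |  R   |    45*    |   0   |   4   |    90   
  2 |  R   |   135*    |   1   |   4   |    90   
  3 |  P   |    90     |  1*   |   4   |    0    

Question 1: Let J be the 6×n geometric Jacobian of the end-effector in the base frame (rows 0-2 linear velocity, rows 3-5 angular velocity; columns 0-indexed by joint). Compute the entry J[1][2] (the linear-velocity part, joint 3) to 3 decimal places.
0.500

prismatic axis z_2 = (0.5000,0.5000,0.7071)
J_v[:, 2] = z_2; J_ω[:, 2] = (0,0,0)
entry J[1][2] = 0.5000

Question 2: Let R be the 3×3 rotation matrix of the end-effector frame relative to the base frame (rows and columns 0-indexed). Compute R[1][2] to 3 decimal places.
End-effector z-axis (col 2 of R) = (0.5000,0.5000,0.7071)
R[1][2] = 0.5000

0.500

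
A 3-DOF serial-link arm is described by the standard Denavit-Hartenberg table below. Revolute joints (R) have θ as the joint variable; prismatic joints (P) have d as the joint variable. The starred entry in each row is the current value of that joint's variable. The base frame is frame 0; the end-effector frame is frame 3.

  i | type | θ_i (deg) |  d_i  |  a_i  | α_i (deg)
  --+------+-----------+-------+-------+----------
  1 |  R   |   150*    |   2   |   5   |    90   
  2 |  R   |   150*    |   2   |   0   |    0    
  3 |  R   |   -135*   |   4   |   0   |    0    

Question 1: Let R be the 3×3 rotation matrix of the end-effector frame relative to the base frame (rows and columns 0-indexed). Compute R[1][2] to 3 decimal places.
End-effector z-axis (col 2 of R) = (0.5000,0.8660,0.0000)
R[1][2] = 0.8660

0.866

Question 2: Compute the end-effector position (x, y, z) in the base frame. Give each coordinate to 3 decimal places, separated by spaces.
-1.330 7.696 2.000

after link 1: o_1 = (-4.3301, 2.5000, 2.0000)
after link 2: o_2 = (-3.3301, 4.2321, 2.0000)
after link 3: o_3 = (-1.3301, 7.6962, 2.0000)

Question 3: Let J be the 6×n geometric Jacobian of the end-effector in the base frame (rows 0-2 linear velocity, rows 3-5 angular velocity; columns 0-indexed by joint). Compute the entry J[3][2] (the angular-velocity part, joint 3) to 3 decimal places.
axis z_2 = (0.5000,0.8660,0.0000); lever o_n−o_2 = (2.0000,3.4641,0.0000)
cross product → J_v[:, 2] = (0.0000,-0.0000,0.0000)
J_ω[:, 2] = z_2
entry J[3][2] = 0.5000

0.500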